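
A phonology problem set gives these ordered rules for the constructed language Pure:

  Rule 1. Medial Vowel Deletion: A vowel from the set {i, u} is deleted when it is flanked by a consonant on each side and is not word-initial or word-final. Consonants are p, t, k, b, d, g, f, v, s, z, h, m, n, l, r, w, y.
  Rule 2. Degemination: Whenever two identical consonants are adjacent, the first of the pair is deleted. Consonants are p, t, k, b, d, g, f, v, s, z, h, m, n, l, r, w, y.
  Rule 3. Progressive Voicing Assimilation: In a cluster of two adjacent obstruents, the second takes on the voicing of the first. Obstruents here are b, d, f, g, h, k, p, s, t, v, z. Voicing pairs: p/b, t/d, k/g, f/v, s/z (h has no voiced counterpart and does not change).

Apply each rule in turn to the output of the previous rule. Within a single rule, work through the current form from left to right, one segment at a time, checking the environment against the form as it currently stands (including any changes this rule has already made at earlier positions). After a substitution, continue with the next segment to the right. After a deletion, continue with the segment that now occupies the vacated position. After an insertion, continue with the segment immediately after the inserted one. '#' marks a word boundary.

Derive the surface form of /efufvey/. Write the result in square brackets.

Rule 1 Medial Vowel Deletion: [efufvey] → [effvey]
Rule 2 Degemination: [effvey] → [efvey]
Rule 3 Progressive Voicing Assimilation: [efvey] → [effey]

[effey]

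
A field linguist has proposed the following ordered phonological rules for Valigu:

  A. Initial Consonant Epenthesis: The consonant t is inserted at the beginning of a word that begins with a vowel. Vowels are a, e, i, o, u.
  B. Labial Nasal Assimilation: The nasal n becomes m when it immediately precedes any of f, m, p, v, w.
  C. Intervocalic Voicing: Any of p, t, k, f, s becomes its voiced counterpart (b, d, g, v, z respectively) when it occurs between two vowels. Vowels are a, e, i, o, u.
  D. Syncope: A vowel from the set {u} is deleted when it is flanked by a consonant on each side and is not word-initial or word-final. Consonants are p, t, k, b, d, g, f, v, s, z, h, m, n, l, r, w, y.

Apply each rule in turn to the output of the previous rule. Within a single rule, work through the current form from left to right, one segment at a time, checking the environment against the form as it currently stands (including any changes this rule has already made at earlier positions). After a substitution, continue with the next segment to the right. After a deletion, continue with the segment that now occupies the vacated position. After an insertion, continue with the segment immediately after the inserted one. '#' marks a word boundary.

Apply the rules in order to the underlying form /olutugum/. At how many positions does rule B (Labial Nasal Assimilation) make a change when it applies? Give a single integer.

A Initial Consonant Epenthesis: [olutugum] → [tolutugum]
B Labial Nasal Assimilation: no change — [tolutugum]
C Intervocalic Voicing: [tolutugum] → [toludugum]
D Syncope: [toludugum] → [toldgm]
Rule B changed 0 position(s).

0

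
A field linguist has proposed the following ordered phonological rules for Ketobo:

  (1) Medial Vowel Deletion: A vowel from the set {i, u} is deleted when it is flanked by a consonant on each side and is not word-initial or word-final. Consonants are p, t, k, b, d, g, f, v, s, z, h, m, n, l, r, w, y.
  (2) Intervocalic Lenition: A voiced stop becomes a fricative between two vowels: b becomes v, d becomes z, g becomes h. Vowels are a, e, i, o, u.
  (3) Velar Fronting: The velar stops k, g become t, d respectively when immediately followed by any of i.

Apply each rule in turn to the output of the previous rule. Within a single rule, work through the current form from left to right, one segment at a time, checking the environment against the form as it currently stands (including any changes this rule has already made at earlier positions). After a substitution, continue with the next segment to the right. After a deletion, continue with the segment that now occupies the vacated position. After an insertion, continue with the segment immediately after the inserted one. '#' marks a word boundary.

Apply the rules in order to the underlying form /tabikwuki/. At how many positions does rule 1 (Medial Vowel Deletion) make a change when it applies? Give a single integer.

2

(1) Medial Vowel Deletion: [tabikwuki] → [tabkwki]
(2) Intervocalic Lenition: no change — [tabkwki]
(3) Velar Fronting: [tabkwki] → [tabkwti]
Rule 1 changed 2 position(s).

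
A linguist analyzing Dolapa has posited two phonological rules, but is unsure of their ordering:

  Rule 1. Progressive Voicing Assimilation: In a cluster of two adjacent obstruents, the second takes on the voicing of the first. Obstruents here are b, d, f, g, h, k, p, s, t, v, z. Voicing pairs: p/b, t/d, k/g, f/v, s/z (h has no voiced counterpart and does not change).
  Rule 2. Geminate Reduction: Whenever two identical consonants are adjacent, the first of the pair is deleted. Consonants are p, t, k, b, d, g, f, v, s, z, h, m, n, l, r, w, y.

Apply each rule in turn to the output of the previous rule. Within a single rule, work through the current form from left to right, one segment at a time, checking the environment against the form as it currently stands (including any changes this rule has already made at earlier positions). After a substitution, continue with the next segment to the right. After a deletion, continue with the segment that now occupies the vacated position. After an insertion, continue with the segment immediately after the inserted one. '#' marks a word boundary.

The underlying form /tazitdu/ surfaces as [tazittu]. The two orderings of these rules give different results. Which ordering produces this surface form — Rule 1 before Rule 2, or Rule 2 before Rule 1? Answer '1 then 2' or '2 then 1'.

Order 1 then 2:
  1 Progressive Voicing Assimilation: [tazitdu] → [tazittu]
  2 Geminate Reduction: [tazittu] → [tazitu]
  result: [tazitu]
Order 2 then 1:
  2 Geminate Reduction: no change — [tazitdu]
  1 Progressive Voicing Assimilation: [tazitdu] → [tazittu]
  result: [tazittu]

2 then 1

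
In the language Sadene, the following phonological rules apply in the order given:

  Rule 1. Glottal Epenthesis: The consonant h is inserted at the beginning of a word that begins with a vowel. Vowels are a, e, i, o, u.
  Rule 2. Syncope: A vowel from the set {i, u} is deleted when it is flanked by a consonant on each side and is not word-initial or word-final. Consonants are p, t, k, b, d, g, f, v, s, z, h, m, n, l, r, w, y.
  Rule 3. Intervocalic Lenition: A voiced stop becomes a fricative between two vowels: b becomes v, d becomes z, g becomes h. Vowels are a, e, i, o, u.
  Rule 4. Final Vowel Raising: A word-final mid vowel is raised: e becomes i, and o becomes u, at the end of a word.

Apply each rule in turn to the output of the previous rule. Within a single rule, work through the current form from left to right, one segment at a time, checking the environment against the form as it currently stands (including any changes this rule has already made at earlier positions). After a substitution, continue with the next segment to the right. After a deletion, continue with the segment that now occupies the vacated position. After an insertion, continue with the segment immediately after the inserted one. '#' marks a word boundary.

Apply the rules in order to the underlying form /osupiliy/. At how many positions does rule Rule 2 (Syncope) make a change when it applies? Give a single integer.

Rule 1 Glottal Epenthesis: [osupiliy] → [hosupiliy]
Rule 2 Syncope: [hosupiliy] → [hosply]
Rule 3 Intervocalic Lenition: no change — [hosply]
Rule 4 Final Vowel Raising: no change — [hosply]
Rule Rule 2 changed 3 position(s).

3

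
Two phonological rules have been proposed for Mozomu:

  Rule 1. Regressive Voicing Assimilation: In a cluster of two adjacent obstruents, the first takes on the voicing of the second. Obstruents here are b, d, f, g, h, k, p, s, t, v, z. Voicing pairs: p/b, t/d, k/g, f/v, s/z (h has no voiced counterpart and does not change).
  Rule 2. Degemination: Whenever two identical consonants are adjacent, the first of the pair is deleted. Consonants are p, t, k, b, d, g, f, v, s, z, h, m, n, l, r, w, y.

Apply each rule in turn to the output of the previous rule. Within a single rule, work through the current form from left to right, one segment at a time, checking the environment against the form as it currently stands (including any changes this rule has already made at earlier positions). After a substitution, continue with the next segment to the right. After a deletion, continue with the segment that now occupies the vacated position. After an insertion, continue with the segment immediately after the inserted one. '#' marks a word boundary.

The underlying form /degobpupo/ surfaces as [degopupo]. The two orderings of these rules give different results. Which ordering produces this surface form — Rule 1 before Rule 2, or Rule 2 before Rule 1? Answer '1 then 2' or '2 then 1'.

Order 1 then 2:
  1 Regressive Voicing Assimilation: [degobpupo] → [degoppupo]
  2 Degemination: [degoppupo] → [degopupo]
  result: [degopupo]
Order 2 then 1:
  2 Degemination: no change — [degobpupo]
  1 Regressive Voicing Assimilation: [degobpupo] → [degoppupo]
  result: [degoppupo]

1 then 2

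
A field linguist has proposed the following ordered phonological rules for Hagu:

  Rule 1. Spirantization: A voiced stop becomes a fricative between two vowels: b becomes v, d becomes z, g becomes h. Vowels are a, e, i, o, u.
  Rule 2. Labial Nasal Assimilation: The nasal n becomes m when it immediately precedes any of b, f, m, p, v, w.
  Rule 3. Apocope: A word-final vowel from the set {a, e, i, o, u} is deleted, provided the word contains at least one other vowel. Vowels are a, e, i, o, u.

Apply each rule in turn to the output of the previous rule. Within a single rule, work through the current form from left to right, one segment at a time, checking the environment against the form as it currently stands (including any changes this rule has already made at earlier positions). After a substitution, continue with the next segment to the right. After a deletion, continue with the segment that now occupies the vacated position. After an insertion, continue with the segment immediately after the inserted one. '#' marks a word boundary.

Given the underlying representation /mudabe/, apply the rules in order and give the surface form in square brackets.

[muzav]

Rule 1 Spirantization: [mudabe] → [muzave]
Rule 2 Labial Nasal Assimilation: no change — [muzave]
Rule 3 Apocope: [muzave] → [muzav]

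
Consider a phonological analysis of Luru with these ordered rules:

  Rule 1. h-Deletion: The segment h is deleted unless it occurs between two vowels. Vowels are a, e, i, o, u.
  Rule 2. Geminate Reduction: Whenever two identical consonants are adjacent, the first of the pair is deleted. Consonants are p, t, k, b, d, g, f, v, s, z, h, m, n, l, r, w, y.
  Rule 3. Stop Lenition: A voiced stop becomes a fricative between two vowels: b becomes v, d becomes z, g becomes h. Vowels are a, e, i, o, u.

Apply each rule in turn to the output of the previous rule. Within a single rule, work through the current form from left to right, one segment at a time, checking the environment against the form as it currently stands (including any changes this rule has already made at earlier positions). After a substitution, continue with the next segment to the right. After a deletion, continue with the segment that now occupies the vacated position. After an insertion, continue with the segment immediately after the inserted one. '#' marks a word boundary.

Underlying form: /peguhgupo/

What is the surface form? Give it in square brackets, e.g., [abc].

Rule 1 h-Deletion: [peguhgupo] → [pegugupo]
Rule 2 Geminate Reduction: no change — [pegugupo]
Rule 3 Stop Lenition: [pegugupo] → [pehuhupo]

[pehuhupo]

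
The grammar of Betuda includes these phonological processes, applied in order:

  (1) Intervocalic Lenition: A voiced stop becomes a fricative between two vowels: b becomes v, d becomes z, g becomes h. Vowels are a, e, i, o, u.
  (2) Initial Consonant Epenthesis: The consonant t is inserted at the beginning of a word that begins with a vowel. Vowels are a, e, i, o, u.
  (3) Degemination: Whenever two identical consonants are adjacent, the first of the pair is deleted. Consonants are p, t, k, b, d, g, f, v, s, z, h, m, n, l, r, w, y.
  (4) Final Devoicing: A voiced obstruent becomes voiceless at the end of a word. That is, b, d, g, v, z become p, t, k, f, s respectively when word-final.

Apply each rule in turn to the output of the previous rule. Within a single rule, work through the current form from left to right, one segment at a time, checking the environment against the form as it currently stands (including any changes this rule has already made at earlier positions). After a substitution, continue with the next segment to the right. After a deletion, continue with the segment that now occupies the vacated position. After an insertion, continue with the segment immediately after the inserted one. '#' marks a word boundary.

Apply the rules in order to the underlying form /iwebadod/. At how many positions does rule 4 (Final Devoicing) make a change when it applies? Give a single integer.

1

(1) Intervocalic Lenition: [iwebadod] → [iwevazod]
(2) Initial Consonant Epenthesis: [iwevazod] → [tiwevazod]
(3) Degemination: no change — [tiwevazod]
(4) Final Devoicing: [tiwevazod] → [tiwevazot]
Rule 4 changed 1 position(s).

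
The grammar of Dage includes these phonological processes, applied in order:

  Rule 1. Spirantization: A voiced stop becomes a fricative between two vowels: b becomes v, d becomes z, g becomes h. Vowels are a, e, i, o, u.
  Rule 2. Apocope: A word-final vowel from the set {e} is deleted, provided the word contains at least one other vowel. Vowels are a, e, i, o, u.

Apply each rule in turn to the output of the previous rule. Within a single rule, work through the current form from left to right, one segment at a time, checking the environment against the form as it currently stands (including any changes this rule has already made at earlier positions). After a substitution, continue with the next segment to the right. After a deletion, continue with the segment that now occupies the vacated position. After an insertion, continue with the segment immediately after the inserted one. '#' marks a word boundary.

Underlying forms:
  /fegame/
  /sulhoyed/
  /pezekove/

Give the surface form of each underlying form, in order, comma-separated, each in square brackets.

/fegame/:
  Rule 1 Spirantization: [fegame] → [fehame]
  Rule 2 Apocope: [fehame] → [feham]
/sulhoyed/:
  Rule 1 Spirantization: no change — [sulhoyed]
  Rule 2 Apocope: no change — [sulhoyed]
/pezekove/:
  Rule 1 Spirantization: no change — [pezekove]
  Rule 2 Apocope: [pezekove] → [pezekov]

[feham], [sulhoyed], [pezekov]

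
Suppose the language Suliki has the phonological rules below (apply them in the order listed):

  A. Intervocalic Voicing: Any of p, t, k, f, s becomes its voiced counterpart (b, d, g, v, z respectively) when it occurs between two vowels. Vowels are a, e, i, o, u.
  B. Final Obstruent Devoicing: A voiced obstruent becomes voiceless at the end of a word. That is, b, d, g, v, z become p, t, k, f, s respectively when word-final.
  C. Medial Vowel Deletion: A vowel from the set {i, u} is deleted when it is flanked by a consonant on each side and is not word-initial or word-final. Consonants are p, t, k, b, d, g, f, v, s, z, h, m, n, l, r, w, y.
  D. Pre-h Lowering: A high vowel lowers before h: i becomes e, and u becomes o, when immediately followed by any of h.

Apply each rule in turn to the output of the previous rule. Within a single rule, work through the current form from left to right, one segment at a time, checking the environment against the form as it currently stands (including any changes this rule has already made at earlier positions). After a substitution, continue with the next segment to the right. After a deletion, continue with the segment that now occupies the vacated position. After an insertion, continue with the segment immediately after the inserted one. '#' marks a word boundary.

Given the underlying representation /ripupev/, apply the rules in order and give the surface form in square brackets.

[rbbef]

A Intervocalic Voicing: [ripupev] → [ribubev]
B Final Obstruent Devoicing: [ribubev] → [ribubef]
C Medial Vowel Deletion: [ribubef] → [rbbef]
D Pre-h Lowering: no change — [rbbef]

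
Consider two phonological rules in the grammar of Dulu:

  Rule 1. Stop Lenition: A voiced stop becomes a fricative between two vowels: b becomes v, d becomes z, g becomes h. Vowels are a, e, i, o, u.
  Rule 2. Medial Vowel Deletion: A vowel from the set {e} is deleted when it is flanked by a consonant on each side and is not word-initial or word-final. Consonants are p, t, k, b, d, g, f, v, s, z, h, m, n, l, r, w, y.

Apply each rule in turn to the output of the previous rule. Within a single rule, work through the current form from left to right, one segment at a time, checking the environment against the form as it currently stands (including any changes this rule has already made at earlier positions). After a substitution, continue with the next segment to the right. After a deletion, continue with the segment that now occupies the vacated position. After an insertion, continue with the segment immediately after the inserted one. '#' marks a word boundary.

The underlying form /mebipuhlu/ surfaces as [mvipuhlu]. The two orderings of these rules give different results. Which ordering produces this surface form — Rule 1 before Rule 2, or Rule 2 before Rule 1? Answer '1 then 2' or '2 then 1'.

Order 1 then 2:
  1 Stop Lenition: [mebipuhlu] → [mevipuhlu]
  2 Medial Vowel Deletion: [mevipuhlu] → [mvipuhlu]
  result: [mvipuhlu]
Order 2 then 1:
  2 Medial Vowel Deletion: [mebipuhlu] → [mbipuhlu]
  1 Stop Lenition: no change — [mbipuhlu]
  result: [mbipuhlu]

1 then 2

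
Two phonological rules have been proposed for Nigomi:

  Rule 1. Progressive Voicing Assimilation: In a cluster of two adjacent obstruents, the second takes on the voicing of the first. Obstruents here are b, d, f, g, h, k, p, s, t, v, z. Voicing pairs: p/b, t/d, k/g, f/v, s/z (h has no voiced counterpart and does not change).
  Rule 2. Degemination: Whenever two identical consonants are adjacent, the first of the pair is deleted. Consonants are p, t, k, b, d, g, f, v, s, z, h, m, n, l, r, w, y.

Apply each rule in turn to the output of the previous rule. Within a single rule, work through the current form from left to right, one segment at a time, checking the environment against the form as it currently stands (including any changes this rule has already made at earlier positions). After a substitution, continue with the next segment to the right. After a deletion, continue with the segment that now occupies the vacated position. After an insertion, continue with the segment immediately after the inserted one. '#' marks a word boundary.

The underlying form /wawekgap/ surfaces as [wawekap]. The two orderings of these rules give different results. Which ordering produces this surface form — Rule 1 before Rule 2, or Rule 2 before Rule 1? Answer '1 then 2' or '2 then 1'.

Order 1 then 2:
  1 Progressive Voicing Assimilation: [wawekgap] → [wawekkap]
  2 Degemination: [wawekkap] → [wawekap]
  result: [wawekap]
Order 2 then 1:
  2 Degemination: no change — [wawekgap]
  1 Progressive Voicing Assimilation: [wawekgap] → [wawekkap]
  result: [wawekkap]

1 then 2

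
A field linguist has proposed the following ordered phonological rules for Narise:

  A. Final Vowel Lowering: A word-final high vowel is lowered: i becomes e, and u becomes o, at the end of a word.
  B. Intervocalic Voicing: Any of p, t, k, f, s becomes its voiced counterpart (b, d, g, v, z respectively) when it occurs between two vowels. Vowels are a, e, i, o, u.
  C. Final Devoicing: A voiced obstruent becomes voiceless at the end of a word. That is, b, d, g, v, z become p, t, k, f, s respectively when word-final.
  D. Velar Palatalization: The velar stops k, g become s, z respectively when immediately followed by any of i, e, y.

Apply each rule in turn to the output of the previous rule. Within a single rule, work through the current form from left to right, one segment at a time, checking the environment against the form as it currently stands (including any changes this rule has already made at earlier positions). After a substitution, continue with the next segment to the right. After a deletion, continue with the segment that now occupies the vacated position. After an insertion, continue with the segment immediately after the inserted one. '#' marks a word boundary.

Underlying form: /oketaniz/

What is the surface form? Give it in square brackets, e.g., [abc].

[ozedanis]

A Final Vowel Lowering: no change — [oketaniz]
B Intervocalic Voicing: [oketaniz] → [ogedaniz]
C Final Devoicing: [ogedaniz] → [ogedanis]
D Velar Palatalization: [ogedanis] → [ozedanis]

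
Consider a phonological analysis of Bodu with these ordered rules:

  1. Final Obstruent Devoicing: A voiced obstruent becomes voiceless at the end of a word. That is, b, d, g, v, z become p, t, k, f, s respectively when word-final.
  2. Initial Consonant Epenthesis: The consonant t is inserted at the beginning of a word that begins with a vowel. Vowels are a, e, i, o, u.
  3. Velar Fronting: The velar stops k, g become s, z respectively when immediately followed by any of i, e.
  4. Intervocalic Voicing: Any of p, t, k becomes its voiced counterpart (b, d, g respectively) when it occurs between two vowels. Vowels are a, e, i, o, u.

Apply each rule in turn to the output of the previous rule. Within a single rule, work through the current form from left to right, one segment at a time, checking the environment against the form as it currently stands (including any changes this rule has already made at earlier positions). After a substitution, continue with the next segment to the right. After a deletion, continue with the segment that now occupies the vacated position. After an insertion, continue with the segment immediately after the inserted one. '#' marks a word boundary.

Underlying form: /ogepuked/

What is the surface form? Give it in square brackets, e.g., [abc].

[tozebuset]

1 Final Obstruent Devoicing: [ogepuked] → [ogepuket]
2 Initial Consonant Epenthesis: [ogepuket] → [togepuket]
3 Velar Fronting: [togepuket] → [tozepuset]
4 Intervocalic Voicing: [tozepuset] → [tozebuset]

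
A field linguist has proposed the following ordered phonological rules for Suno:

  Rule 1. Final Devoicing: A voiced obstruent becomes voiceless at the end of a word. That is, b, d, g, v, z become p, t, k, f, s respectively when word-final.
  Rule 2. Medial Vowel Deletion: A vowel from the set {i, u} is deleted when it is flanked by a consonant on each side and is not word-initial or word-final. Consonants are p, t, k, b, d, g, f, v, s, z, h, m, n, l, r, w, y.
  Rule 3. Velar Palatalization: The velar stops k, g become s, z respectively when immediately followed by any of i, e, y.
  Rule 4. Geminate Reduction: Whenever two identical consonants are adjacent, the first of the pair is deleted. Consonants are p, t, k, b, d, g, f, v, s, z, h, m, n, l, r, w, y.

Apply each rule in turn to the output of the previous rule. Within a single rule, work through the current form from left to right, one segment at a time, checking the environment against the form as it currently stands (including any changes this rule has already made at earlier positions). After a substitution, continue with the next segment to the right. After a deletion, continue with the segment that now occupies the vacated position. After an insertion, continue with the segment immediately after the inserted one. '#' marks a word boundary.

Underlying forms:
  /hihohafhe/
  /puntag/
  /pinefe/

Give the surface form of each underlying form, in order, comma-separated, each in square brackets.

[hohafhe], [pntak], [pnefe]

/hihohafhe/:
  Rule 1 Final Devoicing: no change — [hihohafhe]
  Rule 2 Medial Vowel Deletion: [hihohafhe] → [hhohafhe]
  Rule 3 Velar Palatalization: no change — [hhohafhe]
  Rule 4 Geminate Reduction: [hhohafhe] → [hohafhe]
/puntag/:
  Rule 1 Final Devoicing: [puntag] → [puntak]
  Rule 2 Medial Vowel Deletion: [puntak] → [pntak]
  Rule 3 Velar Palatalization: no change — [pntak]
  Rule 4 Geminate Reduction: no change — [pntak]
/pinefe/:
  Rule 1 Final Devoicing: no change — [pinefe]
  Rule 2 Medial Vowel Deletion: [pinefe] → [pnefe]
  Rule 3 Velar Palatalization: no change — [pnefe]
  Rule 4 Geminate Reduction: no change — [pnefe]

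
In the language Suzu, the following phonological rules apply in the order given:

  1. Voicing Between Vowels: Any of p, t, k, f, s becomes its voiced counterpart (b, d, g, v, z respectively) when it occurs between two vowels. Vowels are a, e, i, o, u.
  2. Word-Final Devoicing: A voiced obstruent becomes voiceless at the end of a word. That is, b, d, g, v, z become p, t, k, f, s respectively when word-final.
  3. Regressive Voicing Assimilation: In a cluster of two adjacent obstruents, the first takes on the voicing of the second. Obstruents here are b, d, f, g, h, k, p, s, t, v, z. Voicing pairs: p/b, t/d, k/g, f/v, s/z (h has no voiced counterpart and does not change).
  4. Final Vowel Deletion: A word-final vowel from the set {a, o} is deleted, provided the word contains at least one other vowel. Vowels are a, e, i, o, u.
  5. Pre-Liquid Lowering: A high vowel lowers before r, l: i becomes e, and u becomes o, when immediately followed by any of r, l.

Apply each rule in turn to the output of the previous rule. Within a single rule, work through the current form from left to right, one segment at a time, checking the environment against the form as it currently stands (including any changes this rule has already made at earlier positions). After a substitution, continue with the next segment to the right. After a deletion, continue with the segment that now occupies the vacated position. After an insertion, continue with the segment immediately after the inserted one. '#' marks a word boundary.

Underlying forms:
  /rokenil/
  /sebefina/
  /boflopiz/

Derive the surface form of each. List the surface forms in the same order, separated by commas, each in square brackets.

[rogenel], [sebevin], [boflobis]

/rokenil/:
  1 Voicing Between Vowels: [rokenil] → [rogenil]
  2 Word-Final Devoicing: no change — [rogenil]
  3 Regressive Voicing Assimilation: no change — [rogenil]
  4 Final Vowel Deletion: no change — [rogenil]
  5 Pre-Liquid Lowering: [rogenil] → [rogenel]
/sebefina/:
  1 Voicing Between Vowels: [sebefina] → [sebevina]
  2 Word-Final Devoicing: no change — [sebevina]
  3 Regressive Voicing Assimilation: no change — [sebevina]
  4 Final Vowel Deletion: [sebevina] → [sebevin]
  5 Pre-Liquid Lowering: no change — [sebevin]
/boflopiz/:
  1 Voicing Between Vowels: [boflopiz] → [boflobiz]
  2 Word-Final Devoicing: [boflobiz] → [boflobis]
  3 Regressive Voicing Assimilation: no change — [boflobis]
  4 Final Vowel Deletion: no change — [boflobis]
  5 Pre-Liquid Lowering: no change — [boflobis]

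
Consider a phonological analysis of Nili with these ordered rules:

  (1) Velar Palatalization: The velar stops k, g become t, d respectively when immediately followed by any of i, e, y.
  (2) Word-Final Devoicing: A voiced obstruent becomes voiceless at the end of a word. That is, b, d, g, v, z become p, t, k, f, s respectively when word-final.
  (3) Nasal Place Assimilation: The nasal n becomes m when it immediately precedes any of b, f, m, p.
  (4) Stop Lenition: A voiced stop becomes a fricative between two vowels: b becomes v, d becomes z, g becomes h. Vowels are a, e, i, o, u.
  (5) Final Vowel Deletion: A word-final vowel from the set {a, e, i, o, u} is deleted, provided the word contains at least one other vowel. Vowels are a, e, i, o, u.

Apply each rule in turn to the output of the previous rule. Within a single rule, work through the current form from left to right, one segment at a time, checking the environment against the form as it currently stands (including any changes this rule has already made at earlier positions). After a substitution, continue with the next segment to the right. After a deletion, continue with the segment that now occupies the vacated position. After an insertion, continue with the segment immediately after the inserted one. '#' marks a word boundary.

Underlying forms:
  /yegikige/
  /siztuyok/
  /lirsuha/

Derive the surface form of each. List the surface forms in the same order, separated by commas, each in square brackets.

/yegikige/:
  (1) Velar Palatalization: [yegikige] → [yeditide]
  (2) Word-Final Devoicing: no change — [yeditide]
  (3) Nasal Place Assimilation: no change — [yeditide]
  (4) Stop Lenition: [yeditide] → [yezitize]
  (5) Final Vowel Deletion: [yezitize] → [yezitiz]
/siztuyok/:
  (1) Velar Palatalization: no change — [siztuyok]
  (2) Word-Final Devoicing: no change — [siztuyok]
  (3) Nasal Place Assimilation: no change — [siztuyok]
  (4) Stop Lenition: no change — [siztuyok]
  (5) Final Vowel Deletion: no change — [siztuyok]
/lirsuha/:
  (1) Velar Palatalization: no change — [lirsuha]
  (2) Word-Final Devoicing: no change — [lirsuha]
  (3) Nasal Place Assimilation: no change — [lirsuha]
  (4) Stop Lenition: no change — [lirsuha]
  (5) Final Vowel Deletion: [lirsuha] → [lirsuh]

[yezitiz], [siztuyok], [lirsuh]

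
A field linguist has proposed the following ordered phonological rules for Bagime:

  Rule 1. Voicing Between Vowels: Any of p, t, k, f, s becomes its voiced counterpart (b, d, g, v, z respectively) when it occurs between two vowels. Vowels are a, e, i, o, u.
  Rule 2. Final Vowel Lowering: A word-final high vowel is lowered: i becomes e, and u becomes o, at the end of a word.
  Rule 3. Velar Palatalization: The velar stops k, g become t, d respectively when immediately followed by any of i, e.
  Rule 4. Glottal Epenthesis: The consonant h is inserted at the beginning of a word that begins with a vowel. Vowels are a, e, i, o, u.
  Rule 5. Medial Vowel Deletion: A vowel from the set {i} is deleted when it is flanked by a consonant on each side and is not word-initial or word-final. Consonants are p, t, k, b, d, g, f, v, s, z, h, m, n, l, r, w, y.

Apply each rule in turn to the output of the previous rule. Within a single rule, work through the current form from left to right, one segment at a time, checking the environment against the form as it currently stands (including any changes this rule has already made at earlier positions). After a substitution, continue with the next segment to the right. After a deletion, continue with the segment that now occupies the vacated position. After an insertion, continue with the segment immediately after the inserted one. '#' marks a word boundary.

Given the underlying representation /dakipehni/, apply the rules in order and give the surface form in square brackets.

[dadbehne]

Rule 1 Voicing Between Vowels: [dakipehni] → [dagibehni]
Rule 2 Final Vowel Lowering: [dagibehni] → [dagibehne]
Rule 3 Velar Palatalization: [dagibehne] → [dadibehne]
Rule 4 Glottal Epenthesis: no change — [dadibehne]
Rule 5 Medial Vowel Deletion: [dadibehne] → [dadbehne]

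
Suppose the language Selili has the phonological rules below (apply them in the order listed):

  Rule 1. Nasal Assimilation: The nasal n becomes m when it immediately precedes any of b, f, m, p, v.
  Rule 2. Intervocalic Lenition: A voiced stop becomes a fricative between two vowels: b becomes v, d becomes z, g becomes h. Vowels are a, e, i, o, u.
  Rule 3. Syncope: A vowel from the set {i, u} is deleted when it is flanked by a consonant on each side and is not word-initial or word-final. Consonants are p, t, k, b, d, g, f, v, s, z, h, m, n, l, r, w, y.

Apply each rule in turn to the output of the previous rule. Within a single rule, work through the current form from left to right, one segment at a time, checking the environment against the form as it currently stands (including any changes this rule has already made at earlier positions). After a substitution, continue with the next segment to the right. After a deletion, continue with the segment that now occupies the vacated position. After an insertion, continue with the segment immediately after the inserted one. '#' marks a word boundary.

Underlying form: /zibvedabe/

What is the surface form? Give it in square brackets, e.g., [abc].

Rule 1 Nasal Assimilation: no change — [zibvedabe]
Rule 2 Intervocalic Lenition: [zibvedabe] → [zibvezave]
Rule 3 Syncope: [zibvezave] → [zbvezave]

[zbvezave]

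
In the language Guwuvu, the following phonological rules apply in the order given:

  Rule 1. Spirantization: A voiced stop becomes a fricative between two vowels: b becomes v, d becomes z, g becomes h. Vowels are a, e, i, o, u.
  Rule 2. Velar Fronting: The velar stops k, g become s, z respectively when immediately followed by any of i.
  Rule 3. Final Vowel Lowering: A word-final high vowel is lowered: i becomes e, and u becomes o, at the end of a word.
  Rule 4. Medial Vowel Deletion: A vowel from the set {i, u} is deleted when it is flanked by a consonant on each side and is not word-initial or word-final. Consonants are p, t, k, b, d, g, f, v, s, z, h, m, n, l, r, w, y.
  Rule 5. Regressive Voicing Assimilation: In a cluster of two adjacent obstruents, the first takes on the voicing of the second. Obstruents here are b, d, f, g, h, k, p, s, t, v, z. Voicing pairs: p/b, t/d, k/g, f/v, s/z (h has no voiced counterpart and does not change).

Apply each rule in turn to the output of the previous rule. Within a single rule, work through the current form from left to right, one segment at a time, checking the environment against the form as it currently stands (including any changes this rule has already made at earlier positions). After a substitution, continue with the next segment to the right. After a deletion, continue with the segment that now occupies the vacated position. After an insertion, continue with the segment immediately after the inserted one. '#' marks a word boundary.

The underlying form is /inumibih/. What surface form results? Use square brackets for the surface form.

[inmfh]

Rule 1 Spirantization: [inumibih] → [inumivih]
Rule 2 Velar Fronting: no change — [inumivih]
Rule 3 Final Vowel Lowering: no change — [inumivih]
Rule 4 Medial Vowel Deletion: [inumivih] → [inmvh]
Rule 5 Regressive Voicing Assimilation: [inmvh] → [inmfh]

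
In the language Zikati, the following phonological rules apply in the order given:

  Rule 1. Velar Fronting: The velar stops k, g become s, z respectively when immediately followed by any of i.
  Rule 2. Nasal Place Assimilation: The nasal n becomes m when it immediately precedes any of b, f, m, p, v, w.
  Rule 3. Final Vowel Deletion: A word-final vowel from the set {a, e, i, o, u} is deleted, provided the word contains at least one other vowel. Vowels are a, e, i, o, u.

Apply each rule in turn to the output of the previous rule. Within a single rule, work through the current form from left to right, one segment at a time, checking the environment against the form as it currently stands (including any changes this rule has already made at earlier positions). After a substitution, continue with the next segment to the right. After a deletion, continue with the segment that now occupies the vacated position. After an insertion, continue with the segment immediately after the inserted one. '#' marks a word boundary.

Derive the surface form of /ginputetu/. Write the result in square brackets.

[zimputet]

Rule 1 Velar Fronting: [ginputetu] → [zinputetu]
Rule 2 Nasal Place Assimilation: [zinputetu] → [zimputetu]
Rule 3 Final Vowel Deletion: [zimputetu] → [zimputet]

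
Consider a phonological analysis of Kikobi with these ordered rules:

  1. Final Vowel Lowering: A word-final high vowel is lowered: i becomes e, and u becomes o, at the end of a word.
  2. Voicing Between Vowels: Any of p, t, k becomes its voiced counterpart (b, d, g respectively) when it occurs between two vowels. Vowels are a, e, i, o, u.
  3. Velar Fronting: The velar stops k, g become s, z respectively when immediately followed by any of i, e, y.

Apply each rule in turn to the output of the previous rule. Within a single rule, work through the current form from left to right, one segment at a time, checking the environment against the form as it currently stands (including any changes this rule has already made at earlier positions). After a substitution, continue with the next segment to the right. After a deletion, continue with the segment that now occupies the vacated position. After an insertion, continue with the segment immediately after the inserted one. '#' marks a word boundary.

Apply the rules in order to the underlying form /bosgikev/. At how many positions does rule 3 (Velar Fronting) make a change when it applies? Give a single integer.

2

1 Final Vowel Lowering: no change — [bosgikev]
2 Voicing Between Vowels: [bosgikev] → [bosgigev]
3 Velar Fronting: [bosgigev] → [boszizev]
Rule 3 changed 2 position(s).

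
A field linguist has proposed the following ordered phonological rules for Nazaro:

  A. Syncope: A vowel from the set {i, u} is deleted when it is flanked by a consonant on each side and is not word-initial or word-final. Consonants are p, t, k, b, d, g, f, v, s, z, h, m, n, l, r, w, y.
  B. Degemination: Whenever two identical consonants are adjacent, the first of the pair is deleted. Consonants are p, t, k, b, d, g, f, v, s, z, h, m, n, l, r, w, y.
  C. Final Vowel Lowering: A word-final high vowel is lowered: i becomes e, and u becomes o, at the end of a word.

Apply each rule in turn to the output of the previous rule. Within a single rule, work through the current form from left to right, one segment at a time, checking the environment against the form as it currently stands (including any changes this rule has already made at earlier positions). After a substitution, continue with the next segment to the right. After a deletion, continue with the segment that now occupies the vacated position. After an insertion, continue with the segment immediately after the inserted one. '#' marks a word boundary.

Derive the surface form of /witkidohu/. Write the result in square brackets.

[wtkdoho]

A Syncope: [witkidohu] → [wtkdohu]
B Degemination: no change — [wtkdohu]
C Final Vowel Lowering: [wtkdohu] → [wtkdoho]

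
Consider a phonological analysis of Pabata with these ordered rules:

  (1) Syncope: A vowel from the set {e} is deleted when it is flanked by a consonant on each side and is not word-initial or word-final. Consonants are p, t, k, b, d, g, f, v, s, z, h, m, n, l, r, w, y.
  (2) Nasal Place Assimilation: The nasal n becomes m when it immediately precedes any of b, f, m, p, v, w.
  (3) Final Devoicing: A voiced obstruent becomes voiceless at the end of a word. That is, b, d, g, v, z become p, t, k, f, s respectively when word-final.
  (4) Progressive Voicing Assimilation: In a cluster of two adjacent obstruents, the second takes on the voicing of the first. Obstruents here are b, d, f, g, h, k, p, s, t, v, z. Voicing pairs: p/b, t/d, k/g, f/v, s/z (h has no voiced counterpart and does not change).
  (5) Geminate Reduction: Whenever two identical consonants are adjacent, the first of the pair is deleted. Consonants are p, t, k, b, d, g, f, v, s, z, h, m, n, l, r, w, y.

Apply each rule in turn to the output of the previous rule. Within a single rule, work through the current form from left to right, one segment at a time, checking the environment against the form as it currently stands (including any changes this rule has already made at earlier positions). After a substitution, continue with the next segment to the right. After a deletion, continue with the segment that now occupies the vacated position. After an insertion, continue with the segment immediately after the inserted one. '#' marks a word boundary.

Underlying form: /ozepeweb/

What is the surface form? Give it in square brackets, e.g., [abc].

[ozbwp]

(1) Syncope: [ozepeweb] → [ozpwb]
(2) Nasal Place Assimilation: no change — [ozpwb]
(3) Final Devoicing: [ozpwb] → [ozpwp]
(4) Progressive Voicing Assimilation: [ozpwp] → [ozbwp]
(5) Geminate Reduction: no change — [ozbwp]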